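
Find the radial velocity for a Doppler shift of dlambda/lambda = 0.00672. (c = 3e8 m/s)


v = (dlambda/lambda) * c = 0.00672 * 3e8 = 2.016e+06

2.016e+06 m/s


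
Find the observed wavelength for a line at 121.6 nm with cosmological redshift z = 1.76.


lam_obs = lam_emit * (1 + z) = 121.6 * (1 + 1.76) = 335.616

335.616 nm


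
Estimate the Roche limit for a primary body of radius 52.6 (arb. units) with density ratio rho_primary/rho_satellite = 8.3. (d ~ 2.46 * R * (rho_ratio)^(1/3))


d_Roche = 2.46 * 52.6 * 8.3^(1/3) = 261.9873

261.9873


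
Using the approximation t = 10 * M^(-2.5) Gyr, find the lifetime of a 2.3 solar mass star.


t = 10 * M^(-2.5) = 10 * 2.3^(-2.5) = 1.2465

1.2465 Gyr


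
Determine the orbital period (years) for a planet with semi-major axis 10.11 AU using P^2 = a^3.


P = a^(3/2) = 10.11^1.5 = 32.146

32.146 years


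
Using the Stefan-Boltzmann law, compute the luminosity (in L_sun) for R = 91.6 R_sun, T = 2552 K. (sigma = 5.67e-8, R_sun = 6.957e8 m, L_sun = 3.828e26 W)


R = 91.6 * 6.957e8 m = 6.372612e+10 m. L = 4*pi*R^2*sigma*T^4 = 4*pi*(6.372612e+10)^2 * 5.67e-8 * 2552^4 = 1.2272995e+29 W. L/L_sun = 1.2272995e+29 / 3.828e26 = 320.6112

320.6112 L_sun


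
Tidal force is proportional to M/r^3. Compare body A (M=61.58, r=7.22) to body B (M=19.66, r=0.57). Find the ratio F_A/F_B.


Ratio = (M1/r1^3) / (M2/r2^3) = (61.58/7.22^3) / (19.66/0.57^3) = 0.0015

0.0015


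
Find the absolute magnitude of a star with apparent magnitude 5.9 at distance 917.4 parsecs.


M = m - 5*log10(d) + 5 = 5.9 - 5*log10(917.4) + 5 = -3.9128

-3.9128


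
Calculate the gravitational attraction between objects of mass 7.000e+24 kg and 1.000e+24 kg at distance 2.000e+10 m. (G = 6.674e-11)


F = G*m1*m2/r^2 = 6.674e-11 * 7.000e+24 * 1.000e+24 / (2.000e+10)^2 = 6.674e-11 * 7.000e+48 / 4.000e+20 = 1.168e+18

1.168e+18 N


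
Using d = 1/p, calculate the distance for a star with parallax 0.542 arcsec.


d = 1/p = 1/0.542 = 1.845

1.845 pc


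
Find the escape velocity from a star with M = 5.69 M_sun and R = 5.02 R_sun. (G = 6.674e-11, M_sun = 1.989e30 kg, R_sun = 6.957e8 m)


M = 5.69 * 1.989e30 kg = 1.131741e+31 kg; R = 5.02 * 6.957e8 m = 3.492414e+09 m. v_esc = sqrt(2GM/R) = sqrt(2 * 6.674e-11 * 1.131741e+31 / 3.492414e+09) = 657686.2518

657686.2518 m/s


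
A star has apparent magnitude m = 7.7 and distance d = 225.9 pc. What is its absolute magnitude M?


M = m - 5*log10(d) + 5 = 7.7 - 5*log10(225.9) + 5 = 0.9304

0.9304


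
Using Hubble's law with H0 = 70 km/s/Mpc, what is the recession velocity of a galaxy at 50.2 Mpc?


v = H0 * d = 70 * 50.2 = 3514.0

3514.0 km/s


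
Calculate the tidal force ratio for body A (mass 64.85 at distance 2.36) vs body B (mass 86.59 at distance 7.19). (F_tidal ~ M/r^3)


Ratio = (M1/r1^3) / (M2/r2^3) = (64.85/2.36^3) / (86.59/7.19^3) = 21.1784

21.1784


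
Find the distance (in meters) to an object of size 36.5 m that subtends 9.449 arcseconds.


D = size / theta_rad, theta_rad = 9.449 * pi/(180*3600) = 4.581e-05, D = 796768.4864

796768.4864 m


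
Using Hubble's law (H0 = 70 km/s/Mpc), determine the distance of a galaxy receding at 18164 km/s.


d = v / H0 = 18164 / 70 = 259.4857

259.4857 Mpc


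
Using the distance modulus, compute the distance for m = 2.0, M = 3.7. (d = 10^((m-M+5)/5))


d = 10^((m - M + 5)/5) = 10^((2.0 - 3.7 + 5)/5) = 4.5709

4.5709 pc


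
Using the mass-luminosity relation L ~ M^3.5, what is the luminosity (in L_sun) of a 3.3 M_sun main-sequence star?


L/L_sun = (M/M_sun)^3.5 = 3.3^3.5 = 65.2828

65.2828 L_sun


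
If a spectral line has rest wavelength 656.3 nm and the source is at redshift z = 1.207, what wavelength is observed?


lam_obs = lam_emit * (1 + z) = 656.3 * (1 + 1.207) = 1448.4541

1448.4541 nm


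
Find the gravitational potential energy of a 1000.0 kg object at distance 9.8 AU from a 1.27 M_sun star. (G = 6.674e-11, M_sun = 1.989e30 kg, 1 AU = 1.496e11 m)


M = 1.27 * 1.989e30 kg = 2.52603e+30 kg; r = 9.8 AU * 1.496e11 m/AU = 1.46608e+12 m. U = -GM*m/r = -(6.674e-11 * 2.52603e+30 * 1000.0) / 1.46608e+12 = -1.150e+11

-1.150e+11 J


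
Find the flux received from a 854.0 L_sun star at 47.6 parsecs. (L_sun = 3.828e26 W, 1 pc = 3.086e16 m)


F = L / (4*pi*d^2) = 3.269e+29 / (4*pi*(1.469e+18)^2) = 1.206e-08

1.206e-08 W/m^2


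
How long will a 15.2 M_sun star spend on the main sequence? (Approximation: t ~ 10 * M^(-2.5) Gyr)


t = 10 * M^(-2.5) = 10 * 15.2^(-2.5) = 0.0111

0.0111 Gyr


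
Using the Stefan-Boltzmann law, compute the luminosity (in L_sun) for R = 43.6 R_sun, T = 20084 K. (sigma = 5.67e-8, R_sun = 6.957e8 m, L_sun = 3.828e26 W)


R = 43.6 * 6.957e8 m = 3.033252e+10 m. L = 4*pi*R^2*sigma*T^4 = 4*pi*(3.033252e+10)^2 * 5.67e-8 * 20084^4 = 1.066622545e+32 W. L/L_sun = 1.066622545e+32 / 3.828e26 = 278637.0284

278637.0284 L_sun


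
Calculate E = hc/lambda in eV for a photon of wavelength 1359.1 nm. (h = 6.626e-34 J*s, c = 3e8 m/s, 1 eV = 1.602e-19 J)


E = hc/lambda = 6.626e-34 * 3e8 / 1.359e-06 = 1.463e-19 J = 0.913 eV

0.913 eV


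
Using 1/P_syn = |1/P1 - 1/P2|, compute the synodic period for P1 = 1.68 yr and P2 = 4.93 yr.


1/P_syn = |1/P1 - 1/P2| = |1/1.68 - 1/4.93| => P_syn = 2.5484

2.5484 years


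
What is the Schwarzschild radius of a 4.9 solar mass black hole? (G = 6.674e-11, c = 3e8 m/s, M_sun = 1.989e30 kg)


M = 4.9 * 1.989e30 kg = 9.7461e+30 kg. rs = 2GM/c^2 = 2 * 6.674e-11 * 9.7461e+30 / (3e8)^2 = 14454.5492

14454.5492 m


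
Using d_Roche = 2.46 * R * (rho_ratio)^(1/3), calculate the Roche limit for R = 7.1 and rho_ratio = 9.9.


d_Roche = 2.46 * 7.1 * 9.9^(1/3) = 37.5035

37.5035


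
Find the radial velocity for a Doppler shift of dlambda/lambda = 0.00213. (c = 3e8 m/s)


v = (dlambda/lambda) * c = 0.00213 * 3e8 = 639000.0

639000.0 m/s


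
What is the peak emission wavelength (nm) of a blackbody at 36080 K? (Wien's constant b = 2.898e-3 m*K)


lam_max = b / T = 2.898e-3 / 36080 = 8.032e-08 m = 80.3215 nm

80.3215 nm


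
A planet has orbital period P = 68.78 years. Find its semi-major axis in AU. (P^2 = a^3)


a = P^(2/3) = 68.78^(2/3) = 16.7871

16.7871 AU


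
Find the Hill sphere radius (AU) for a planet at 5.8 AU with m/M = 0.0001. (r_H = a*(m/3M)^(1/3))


r_H = a * (m/3M)^(1/3) = 5.8 * (0.0001/3)^(1/3) = 0.1867

0.1867 AU


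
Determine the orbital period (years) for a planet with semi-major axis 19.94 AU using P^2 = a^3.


P = a^(3/2) = 19.94^1.5 = 89.0405

89.0405 years


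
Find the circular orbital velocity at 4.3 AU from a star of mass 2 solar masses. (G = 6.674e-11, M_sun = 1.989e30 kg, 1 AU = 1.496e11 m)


v = sqrt(GM/r) = sqrt(6.674e-11 * 3.978e+30 / 6.433e+11) = 20315.4041

20315.4041 m/s


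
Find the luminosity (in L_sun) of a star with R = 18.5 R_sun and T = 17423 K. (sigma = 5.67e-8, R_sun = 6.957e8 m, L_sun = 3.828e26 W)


R = 18.5 * 6.957e8 m = 1.287045e+10 m. L = 4*pi*R^2*sigma*T^4 = 4*pi*(1.287045e+10)^2 * 5.67e-8 * 17423^4 = 1.087607348e+31 W. L/L_sun = 1.087607348e+31 / 3.828e26 = 28411.8952

28411.8952 L_sun


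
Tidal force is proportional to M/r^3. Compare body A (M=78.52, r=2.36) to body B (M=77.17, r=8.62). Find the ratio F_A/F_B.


Ratio = (M1/r1^3) / (M2/r2^3) = (78.52/2.36^3) / (77.17/8.62^3) = 49.5813

49.5813


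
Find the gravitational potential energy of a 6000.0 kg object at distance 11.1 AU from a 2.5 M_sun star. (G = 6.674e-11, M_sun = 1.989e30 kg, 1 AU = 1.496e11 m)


M = 2.5 * 1.989e30 kg = 4.9725e+30 kg; r = 11.1 AU * 1.496e11 m/AU = 1.66056e+12 m. U = -GM*m/r = -(6.674e-11 * 4.9725e+30 * 6000.0) / 1.66056e+12 = -1.199e+12

-1.199e+12 J


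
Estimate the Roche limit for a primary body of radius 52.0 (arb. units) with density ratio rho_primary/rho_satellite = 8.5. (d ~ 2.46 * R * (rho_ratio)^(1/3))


d_Roche = 2.46 * 52.0 * 8.5^(1/3) = 261.0627

261.0627


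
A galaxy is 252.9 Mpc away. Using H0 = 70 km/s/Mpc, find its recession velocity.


v = H0 * d = 70 * 252.9 = 17703.0

17703.0 km/s


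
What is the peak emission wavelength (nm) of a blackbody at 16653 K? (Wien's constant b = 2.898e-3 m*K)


lam_max = b / T = 2.898e-3 / 16653 = 1.740e-07 m = 174.0227 nm

174.0227 nm


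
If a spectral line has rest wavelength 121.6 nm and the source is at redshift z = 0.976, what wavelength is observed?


lam_obs = lam_emit * (1 + z) = 121.6 * (1 + 0.976) = 240.2816

240.2816 nm


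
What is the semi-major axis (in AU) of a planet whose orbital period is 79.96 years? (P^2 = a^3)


a = P^(2/3) = 79.96^(2/3) = 18.5602

18.5602 AU


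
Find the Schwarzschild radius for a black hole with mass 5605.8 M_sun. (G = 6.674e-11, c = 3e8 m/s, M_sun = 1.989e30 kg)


M = 5605.8 * 1.989e30 kg = 1.11499362e+34 kg. rs = 2GM/c^2 = 2 * 6.674e-11 * 1.11499362e+34 / (3e8)^2 = 1.654e+07

1.654e+07 m


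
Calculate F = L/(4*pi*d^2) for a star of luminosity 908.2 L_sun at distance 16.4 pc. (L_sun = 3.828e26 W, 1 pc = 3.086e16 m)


F = L / (4*pi*d^2) = 3.477e+29 / (4*pi*(5.061e+17)^2) = 1.080e-07

1.080e-07 W/m^2


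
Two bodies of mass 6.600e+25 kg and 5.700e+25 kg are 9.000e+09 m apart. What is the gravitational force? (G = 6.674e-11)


F = G*m1*m2/r^2 = 6.674e-11 * 6.600e+25 * 5.700e+25 / (9.000e+09)^2 = 6.674e-11 * 3.762e+51 / 8.100e+19 = 3.100e+21

3.100e+21 N


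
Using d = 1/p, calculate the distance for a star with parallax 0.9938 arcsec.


d = 1/p = 1/0.9938 = 1.0062

1.0062 pc


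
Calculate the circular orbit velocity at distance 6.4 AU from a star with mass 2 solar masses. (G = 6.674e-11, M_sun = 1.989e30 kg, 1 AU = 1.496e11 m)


v = sqrt(GM/r) = sqrt(6.674e-11 * 3.978e+30 / 9.574e+11) = 16652.1267

16652.1267 m/s


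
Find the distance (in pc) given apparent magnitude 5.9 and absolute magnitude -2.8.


d = 10^((m - M + 5)/5) = 10^((5.9 - -2.8 + 5)/5) = 549.5409

549.5409 pc


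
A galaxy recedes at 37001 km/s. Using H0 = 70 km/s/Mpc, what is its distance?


d = v / H0 = 37001 / 70 = 528.5857

528.5857 Mpc


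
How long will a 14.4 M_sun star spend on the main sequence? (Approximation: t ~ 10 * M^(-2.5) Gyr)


t = 10 * M^(-2.5) = 10 * 14.4^(-2.5) = 0.0127

0.0127 Gyr


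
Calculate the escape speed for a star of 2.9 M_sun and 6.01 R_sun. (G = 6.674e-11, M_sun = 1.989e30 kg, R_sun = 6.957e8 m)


M = 2.9 * 1.989e30 kg = 5.7681e+30 kg; R = 6.01 * 6.957e8 m = 4.181157e+09 m. v_esc = sqrt(2GM/R) = sqrt(2 * 6.674e-11 * 5.7681e+30 / 4.181157e+09) = 429117.5255

429117.5255 m/s


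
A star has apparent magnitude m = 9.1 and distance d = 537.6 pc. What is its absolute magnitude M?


M = m - 5*log10(d) + 5 = 9.1 - 5*log10(537.6) + 5 = 0.4477

0.4477


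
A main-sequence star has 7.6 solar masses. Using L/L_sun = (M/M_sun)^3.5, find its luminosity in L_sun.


L/L_sun = (M/M_sun)^3.5 = 7.6^3.5 = 1210.1733

1210.1733 L_sun


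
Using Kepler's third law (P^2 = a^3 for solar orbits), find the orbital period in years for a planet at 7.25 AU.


P = a^(3/2) = 7.25^1.5 = 19.5212

19.5212 years


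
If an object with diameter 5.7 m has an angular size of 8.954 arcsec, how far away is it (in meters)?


D = size / theta_rad, theta_rad = 8.954 * pi/(180*3600) = 4.341e-05, D = 131305.4943

131305.4943 m


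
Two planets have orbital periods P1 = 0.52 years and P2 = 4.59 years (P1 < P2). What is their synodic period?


1/P_syn = |1/P1 - 1/P2| = |1/0.52 - 1/4.59| => P_syn = 0.5864

0.5864 years


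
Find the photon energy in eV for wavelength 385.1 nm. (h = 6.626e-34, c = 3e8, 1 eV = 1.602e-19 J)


E = hc/lambda = 6.626e-34 * 3e8 / 3.851e-07 = 5.162e-19 J = 3.2221 eV

3.2221 eV


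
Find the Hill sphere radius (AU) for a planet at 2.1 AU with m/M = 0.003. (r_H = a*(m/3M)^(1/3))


r_H = a * (m/3M)^(1/3) = 2.1 * (0.003/3)^(1/3) = 0.21

0.21 AU


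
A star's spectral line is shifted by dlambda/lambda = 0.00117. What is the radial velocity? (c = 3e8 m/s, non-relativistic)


v = (dlambda/lambda) * c = 0.00117 * 3e8 = 351000.0

351000.0 m/s


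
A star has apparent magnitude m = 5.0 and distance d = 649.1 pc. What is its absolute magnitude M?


M = m - 5*log10(d) + 5 = 5.0 - 5*log10(649.1) + 5 = -4.0616

-4.0616


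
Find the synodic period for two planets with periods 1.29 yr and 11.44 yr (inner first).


1/P_syn = |1/P1 - 1/P2| = |1/1.29 - 1/11.44| => P_syn = 1.454

1.454 years


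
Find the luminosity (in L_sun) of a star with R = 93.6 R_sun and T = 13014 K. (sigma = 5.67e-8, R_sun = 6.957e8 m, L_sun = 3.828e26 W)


R = 93.6 * 6.957e8 m = 6.511752e+10 m. L = 4*pi*R^2*sigma*T^4 = 4*pi*(6.511752e+10)^2 * 5.67e-8 * 13014^4 = 8.666262442e+31 W. L/L_sun = 8.666262442e+31 / 3.828e26 = 226391.3908

226391.3908 L_sun


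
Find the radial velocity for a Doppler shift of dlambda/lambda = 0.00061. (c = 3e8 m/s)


v = (dlambda/lambda) * c = 0.00061 * 3e8 = 183000.0

183000.0 m/s


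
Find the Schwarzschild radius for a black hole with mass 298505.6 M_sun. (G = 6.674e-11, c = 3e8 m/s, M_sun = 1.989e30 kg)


M = 298505.6 * 1.989e30 kg = 5.937276384e+35 kg. rs = 2GM/c^2 = 2 * 6.674e-11 * 5.937276384e+35 / (3e8)^2 = 8.806e+08

8.806e+08 m


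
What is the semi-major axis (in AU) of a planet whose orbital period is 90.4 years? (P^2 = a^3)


a = P^(2/3) = 90.4^(2/3) = 20.1424

20.1424 AU


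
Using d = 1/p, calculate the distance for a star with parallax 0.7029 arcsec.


d = 1/p = 1/0.7029 = 1.4227

1.4227 pc


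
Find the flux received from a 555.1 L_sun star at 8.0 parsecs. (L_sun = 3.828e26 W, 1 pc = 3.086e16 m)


F = L / (4*pi*d^2) = 2.125e+29 / (4*pi*(2.469e+17)^2) = 2.774e-07

2.774e-07 W/m^2


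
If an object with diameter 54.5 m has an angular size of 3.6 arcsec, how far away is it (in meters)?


D = size / theta_rad, theta_rad = 3.6 * pi/(180*3600) = 1.745e-05, D = 3.123e+06

3.123e+06 m


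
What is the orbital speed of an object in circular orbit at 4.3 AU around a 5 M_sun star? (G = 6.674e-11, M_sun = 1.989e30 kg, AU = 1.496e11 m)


v = sqrt(GM/r) = sqrt(6.674e-11 * 9.945e+30 / 6.433e+11) = 32121.4743

32121.4743 m/s


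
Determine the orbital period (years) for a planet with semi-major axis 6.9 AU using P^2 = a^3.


P = a^(3/2) = 6.9^1.5 = 18.1248

18.1248 years


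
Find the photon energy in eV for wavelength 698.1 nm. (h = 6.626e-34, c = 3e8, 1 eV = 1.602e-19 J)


E = hc/lambda = 6.626e-34 * 3e8 / 6.981e-07 = 2.847e-19 J = 1.7774 eV

1.7774 eV


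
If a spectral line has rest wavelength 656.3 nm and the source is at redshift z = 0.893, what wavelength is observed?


lam_obs = lam_emit * (1 + z) = 656.3 * (1 + 0.893) = 1242.3759

1242.3759 nm


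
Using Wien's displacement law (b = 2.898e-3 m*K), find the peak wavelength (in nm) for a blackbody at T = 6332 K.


lam_max = b / T = 2.898e-3 / 6332 = 4.577e-07 m = 457.6753 nm

457.6753 nm


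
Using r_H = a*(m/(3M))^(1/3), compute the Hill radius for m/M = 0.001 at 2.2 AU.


r_H = a * (m/3M)^(1/3) = 2.2 * (0.001/3)^(1/3) = 0.1525

0.1525 AU


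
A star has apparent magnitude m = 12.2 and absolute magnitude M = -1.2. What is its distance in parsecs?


d = 10^((m - M + 5)/5) = 10^((12.2 - -1.2 + 5)/5) = 4786.3009

4786.3009 pc


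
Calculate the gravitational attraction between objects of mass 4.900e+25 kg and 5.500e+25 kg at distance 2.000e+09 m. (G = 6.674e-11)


F = G*m1*m2/r^2 = 6.674e-11 * 4.900e+25 * 5.500e+25 / (2.000e+09)^2 = 6.674e-11 * 2.695e+51 / 4.000e+18 = 4.497e+22

4.497e+22 N


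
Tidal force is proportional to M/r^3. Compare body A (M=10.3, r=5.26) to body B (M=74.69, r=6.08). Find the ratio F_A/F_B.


Ratio = (M1/r1^3) / (M2/r2^3) = (10.3/5.26^3) / (74.69/6.08^3) = 0.213

0.213


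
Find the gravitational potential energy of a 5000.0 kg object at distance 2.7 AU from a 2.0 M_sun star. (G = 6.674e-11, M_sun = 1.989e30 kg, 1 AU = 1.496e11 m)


M = 2.0 * 1.989e30 kg = 3.978e+30 kg; r = 2.7 AU * 1.496e11 m/AU = 4.0392e+11 m. U = -GM*m/r = -(6.674e-11 * 3.978e+30 * 5000.0) / 4.0392e+11 = -3.286e+12

-3.286e+12 J


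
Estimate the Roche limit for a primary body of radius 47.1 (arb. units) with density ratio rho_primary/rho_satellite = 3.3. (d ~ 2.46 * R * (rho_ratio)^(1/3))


d_Roche = 2.46 * 47.1 * 3.3^(1/3) = 172.5019

172.5019


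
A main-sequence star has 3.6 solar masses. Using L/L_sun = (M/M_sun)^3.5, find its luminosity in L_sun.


L/L_sun = (M/M_sun)^3.5 = 3.6^3.5 = 88.5235

88.5235 L_sun


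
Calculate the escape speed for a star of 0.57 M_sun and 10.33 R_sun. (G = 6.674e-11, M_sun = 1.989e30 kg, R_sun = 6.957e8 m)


M = 0.57 * 1.989e30 kg = 1.13373e+30 kg; R = 10.33 * 6.957e8 m = 7.186581e+09 m. v_esc = sqrt(2GM/R) = sqrt(2 * 6.674e-11 * 1.13373e+30 / 7.186581e+09) = 145111.4748

145111.4748 m/s


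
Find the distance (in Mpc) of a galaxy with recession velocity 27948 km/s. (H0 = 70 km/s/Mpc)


d = v / H0 = 27948 / 70 = 399.2571

399.2571 Mpc


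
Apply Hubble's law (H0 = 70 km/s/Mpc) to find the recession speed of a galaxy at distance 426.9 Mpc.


v = H0 * d = 70 * 426.9 = 29883.0

29883.0 km/s


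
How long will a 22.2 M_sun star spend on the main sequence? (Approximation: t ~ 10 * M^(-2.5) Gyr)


t = 10 * M^(-2.5) = 10 * 22.2^(-2.5) = 0.0043

0.0043 Gyr


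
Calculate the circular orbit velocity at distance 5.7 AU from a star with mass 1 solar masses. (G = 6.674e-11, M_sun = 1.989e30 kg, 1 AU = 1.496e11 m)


v = sqrt(GM/r) = sqrt(6.674e-11 * 1.989e+30 / 8.527e+11) = 12476.9165

12476.9165 m/s


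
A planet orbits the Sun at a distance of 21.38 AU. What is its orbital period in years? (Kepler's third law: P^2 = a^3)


P = a^(3/2) = 21.38^1.5 = 98.8579

98.8579 years


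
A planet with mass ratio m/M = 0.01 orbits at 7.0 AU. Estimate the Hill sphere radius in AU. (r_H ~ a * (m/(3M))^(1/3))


r_H = a * (m/3M)^(1/3) = 7.0 * (0.01/3)^(1/3) = 1.0457

1.0457 AU


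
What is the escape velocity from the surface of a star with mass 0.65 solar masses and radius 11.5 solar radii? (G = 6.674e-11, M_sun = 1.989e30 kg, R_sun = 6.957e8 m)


M = 0.65 * 1.989e30 kg = 1.29285e+30 kg; R = 11.5 * 6.957e8 m = 8.00055e+09 m. v_esc = sqrt(2GM/R) = sqrt(2 * 6.674e-11 * 1.29285e+30 / 8.00055e+09) = 146866.3315

146866.3315 m/s


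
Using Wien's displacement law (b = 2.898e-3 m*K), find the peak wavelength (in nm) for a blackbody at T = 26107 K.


lam_max = b / T = 2.898e-3 / 26107 = 1.110e-07 m = 111.0047 nm

111.0047 nm


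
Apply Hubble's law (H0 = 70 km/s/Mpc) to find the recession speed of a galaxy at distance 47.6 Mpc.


v = H0 * d = 70 * 47.6 = 3332.0

3332.0 km/s


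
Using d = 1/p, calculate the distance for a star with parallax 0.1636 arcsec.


d = 1/p = 1/0.1636 = 6.1125

6.1125 pc


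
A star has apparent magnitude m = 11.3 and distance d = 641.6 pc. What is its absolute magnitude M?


M = m - 5*log10(d) + 5 = 11.3 - 5*log10(641.6) + 5 = 2.2637

2.2637


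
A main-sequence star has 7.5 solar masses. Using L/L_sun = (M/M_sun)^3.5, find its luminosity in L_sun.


L/L_sun = (M/M_sun)^3.5 = 7.5^3.5 = 1155.3523

1155.3523 L_sun


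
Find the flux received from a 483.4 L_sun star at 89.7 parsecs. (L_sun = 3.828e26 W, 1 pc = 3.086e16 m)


F = L / (4*pi*d^2) = 1.850e+29 / (4*pi*(2.768e+18)^2) = 1.922e-09

1.922e-09 W/m^2


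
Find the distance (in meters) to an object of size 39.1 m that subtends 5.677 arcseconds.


D = size / theta_rad, theta_rad = 5.677 * pi/(180*3600) = 2.752e-05, D = 1.421e+06

1.421e+06 m


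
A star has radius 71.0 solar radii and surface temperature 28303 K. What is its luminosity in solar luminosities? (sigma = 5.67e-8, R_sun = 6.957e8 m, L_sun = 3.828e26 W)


R = 71.0 * 6.957e8 m = 4.93947e+10 m. L = 4*pi*R^2*sigma*T^4 = 4*pi*(4.93947e+10)^2 * 5.67e-8 * 28303^4 = 1.115535801e+33 W. L/L_sun = 1.115535801e+33 / 3.828e26 = 2.914e+06

2.914e+06 L_sun


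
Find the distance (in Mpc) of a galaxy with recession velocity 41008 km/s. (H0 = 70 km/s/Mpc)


d = v / H0 = 41008 / 70 = 585.8286

585.8286 Mpc


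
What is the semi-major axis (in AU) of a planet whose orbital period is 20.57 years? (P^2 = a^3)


a = P^(2/3) = 20.57^(2/3) = 7.5074

7.5074 AU


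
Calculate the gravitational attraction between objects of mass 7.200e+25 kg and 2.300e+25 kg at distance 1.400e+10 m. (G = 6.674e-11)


F = G*m1*m2/r^2 = 6.674e-11 * 7.200e+25 * 2.300e+25 / (1.400e+10)^2 = 6.674e-11 * 1.656e+51 / 1.960e+20 = 5.639e+20

5.639e+20 N


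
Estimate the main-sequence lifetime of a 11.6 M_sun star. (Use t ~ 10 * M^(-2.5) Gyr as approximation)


t = 10 * M^(-2.5) = 10 * 11.6^(-2.5) = 0.0218

0.0218 Gyr


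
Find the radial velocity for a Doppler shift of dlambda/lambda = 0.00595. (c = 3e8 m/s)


v = (dlambda/lambda) * c = 0.00595 * 3e8 = 1.785e+06

1.785e+06 m/s


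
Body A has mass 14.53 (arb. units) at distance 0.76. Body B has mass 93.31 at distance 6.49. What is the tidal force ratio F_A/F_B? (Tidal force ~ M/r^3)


Ratio = (M1/r1^3) / (M2/r2^3) = (14.53/0.76^3) / (93.31/6.49^3) = 96.9685

96.9685


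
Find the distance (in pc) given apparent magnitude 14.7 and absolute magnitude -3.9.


d = 10^((m - M + 5)/5) = 10^((14.7 - -3.9 + 5)/5) = 52480.746

52480.746 pc


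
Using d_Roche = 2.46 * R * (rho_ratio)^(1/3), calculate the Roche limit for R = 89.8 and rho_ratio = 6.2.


d_Roche = 2.46 * 89.8 * 6.2^(1/3) = 405.828

405.828


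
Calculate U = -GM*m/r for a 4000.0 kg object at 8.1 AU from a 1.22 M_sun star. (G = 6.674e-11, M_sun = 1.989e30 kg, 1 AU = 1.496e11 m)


M = 1.22 * 1.989e30 kg = 2.42658e+30 kg; r = 8.1 AU * 1.496e11 m/AU = 1.21176e+12 m. U = -GM*m/r = -(6.674e-11 * 2.42658e+30 * 4000.0) / 1.21176e+12 = -5.346e+11

-5.346e+11 J


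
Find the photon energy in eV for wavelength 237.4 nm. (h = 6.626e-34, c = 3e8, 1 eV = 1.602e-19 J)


E = hc/lambda = 6.626e-34 * 3e8 / 2.374e-07 = 8.373e-19 J = 5.2267 eV

5.2267 eV


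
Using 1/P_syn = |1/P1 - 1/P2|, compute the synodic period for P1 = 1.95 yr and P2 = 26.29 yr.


1/P_syn = |1/P1 - 1/P2| = |1/1.95 - 1/26.29| => P_syn = 2.1062

2.1062 years


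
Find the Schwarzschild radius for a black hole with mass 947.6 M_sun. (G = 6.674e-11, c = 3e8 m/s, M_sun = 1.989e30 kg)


M = 947.6 * 1.989e30 kg = 1.8847764e+33 kg. rs = 2GM/c^2 = 2 * 6.674e-11 * 1.8847764e+33 / (3e8)^2 = 2.795e+06

2.795e+06 m


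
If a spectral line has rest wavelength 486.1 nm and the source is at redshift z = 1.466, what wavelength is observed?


lam_obs = lam_emit * (1 + z) = 486.1 * (1 + 1.466) = 1198.7226

1198.7226 nm


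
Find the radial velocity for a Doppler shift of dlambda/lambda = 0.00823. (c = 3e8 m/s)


v = (dlambda/lambda) * c = 0.00823 * 3e8 = 2.469e+06

2.469e+06 m/s


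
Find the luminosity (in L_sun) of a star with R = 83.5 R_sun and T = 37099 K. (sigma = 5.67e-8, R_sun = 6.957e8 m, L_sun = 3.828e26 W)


R = 83.5 * 6.957e8 m = 5.809095e+10 m. L = 4*pi*R^2*sigma*T^4 = 4*pi*(5.809095e+10)^2 * 5.67e-8 * 37099^4 = 4.554688644e+33 W. L/L_sun = 4.554688644e+33 / 3.828e26 = 1.190e+07

1.190e+07 L_sun


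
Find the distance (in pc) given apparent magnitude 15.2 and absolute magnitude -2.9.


d = 10^((m - M + 5)/5) = 10^((15.2 - -2.9 + 5)/5) = 41686.9383

41686.9383 pc


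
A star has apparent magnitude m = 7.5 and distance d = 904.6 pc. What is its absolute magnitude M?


M = m - 5*log10(d) + 5 = 7.5 - 5*log10(904.6) + 5 = -2.2823

-2.2823


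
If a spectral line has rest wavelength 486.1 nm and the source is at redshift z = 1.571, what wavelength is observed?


lam_obs = lam_emit * (1 + z) = 486.1 * (1 + 1.571) = 1249.7631

1249.7631 nm


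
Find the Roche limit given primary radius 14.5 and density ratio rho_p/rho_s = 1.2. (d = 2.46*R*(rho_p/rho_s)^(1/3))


d_Roche = 2.46 * 14.5 * 1.2^(1/3) = 37.905

37.905


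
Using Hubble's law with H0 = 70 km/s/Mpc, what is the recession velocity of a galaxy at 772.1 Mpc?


v = H0 * d = 70 * 772.1 = 54047.0

54047.0 km/s


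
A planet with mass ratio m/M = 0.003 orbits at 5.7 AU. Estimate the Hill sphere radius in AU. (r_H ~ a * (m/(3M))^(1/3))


r_H = a * (m/3M)^(1/3) = 5.7 * (0.003/3)^(1/3) = 0.57

0.57 AU


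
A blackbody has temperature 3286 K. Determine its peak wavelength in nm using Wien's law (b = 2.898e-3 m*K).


lam_max = b / T = 2.898e-3 / 3286 = 8.819e-07 m = 881.9233 nm

881.9233 nm


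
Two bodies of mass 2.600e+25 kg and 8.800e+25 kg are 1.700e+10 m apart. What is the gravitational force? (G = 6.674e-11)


F = G*m1*m2/r^2 = 6.674e-11 * 2.600e+25 * 8.800e+25 / (1.700e+10)^2 = 6.674e-11 * 2.288e+51 / 2.890e+20 = 5.284e+20

5.284e+20 N


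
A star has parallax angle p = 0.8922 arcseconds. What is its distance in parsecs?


d = 1/p = 1/0.8922 = 1.1208

1.1208 pc


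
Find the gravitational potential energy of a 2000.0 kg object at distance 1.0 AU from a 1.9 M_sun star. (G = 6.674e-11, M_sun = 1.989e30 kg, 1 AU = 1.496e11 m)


M = 1.9 * 1.989e30 kg = 3.7791e+30 kg; r = 1.0 AU * 1.496e11 m/AU = 1.496e+11 m. U = -GM*m/r = -(6.674e-11 * 3.7791e+30 * 2000.0) / 1.496e+11 = -3.372e+12

-3.372e+12 J


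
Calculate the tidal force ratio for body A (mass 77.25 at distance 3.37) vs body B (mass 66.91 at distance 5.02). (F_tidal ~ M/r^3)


Ratio = (M1/r1^3) / (M2/r2^3) = (77.25/3.37^3) / (66.91/5.02^3) = 3.8162

3.8162


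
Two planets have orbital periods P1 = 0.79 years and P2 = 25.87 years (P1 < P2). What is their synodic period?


1/P_syn = |1/P1 - 1/P2| = |1/0.79 - 1/25.87| => P_syn = 0.8149

0.8149 years


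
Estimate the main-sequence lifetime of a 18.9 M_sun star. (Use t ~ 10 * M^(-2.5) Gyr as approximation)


t = 10 * M^(-2.5) = 10 * 18.9^(-2.5) = 0.0064

0.0064 Gyr


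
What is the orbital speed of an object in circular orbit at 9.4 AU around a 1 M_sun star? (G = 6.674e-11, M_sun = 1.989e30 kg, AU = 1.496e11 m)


v = sqrt(GM/r) = sqrt(6.674e-11 * 1.989e+30 / 1.406e+12) = 9715.8493

9715.8493 m/s


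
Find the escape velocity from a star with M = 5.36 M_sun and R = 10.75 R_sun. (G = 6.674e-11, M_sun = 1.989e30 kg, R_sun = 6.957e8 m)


M = 5.36 * 1.989e30 kg = 1.066104e+31 kg; R = 10.75 * 6.957e8 m = 7.478775e+09 m. v_esc = sqrt(2GM/R) = sqrt(2 * 6.674e-11 * 1.066104e+31 / 7.478775e+09) = 436207.0211

436207.0211 m/s


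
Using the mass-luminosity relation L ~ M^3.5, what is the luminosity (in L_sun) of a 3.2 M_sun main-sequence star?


L/L_sun = (M/M_sun)^3.5 = 3.2^3.5 = 58.6172

58.6172 L_sun


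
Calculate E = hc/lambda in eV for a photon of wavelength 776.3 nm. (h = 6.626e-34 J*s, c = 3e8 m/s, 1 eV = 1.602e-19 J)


E = hc/lambda = 6.626e-34 * 3e8 / 7.763e-07 = 2.561e-19 J = 1.5984 eV

1.5984 eV


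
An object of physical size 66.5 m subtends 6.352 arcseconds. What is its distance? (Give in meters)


D = size / theta_rad, theta_rad = 6.352 * pi/(180*3600) = 3.080e-05, D = 2.159e+06

2.159e+06 m


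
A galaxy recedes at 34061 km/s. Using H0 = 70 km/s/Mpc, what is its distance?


d = v / H0 = 34061 / 70 = 486.5857

486.5857 Mpc


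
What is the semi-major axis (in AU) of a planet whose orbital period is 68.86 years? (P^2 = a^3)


a = P^(2/3) = 68.86^(2/3) = 16.8001

16.8001 AU


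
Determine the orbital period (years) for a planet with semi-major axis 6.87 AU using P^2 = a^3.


P = a^(3/2) = 6.87^1.5 = 18.0067

18.0067 years


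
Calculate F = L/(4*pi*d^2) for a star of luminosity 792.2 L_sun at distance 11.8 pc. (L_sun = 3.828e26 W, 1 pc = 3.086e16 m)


F = L / (4*pi*d^2) = 3.033e+29 / (4*pi*(3.641e+17)^2) = 1.820e-07

1.820e-07 W/m^2


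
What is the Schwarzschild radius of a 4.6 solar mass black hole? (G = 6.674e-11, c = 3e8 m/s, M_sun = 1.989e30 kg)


M = 4.6 * 1.989e30 kg = 9.1494e+30 kg. rs = 2GM/c^2 = 2 * 6.674e-11 * 9.1494e+30 / (3e8)^2 = 13569.5768

13569.5768 m


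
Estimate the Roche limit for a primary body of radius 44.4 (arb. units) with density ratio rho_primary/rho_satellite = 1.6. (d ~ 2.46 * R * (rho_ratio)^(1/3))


d_Roche = 2.46 * 44.4 * 1.6^(1/3) = 127.7492

127.7492


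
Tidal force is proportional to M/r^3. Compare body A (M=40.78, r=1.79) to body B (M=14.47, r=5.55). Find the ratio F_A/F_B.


Ratio = (M1/r1^3) / (M2/r2^3) = (40.78/1.79^3) / (14.47/5.55^3) = 84.0037

84.0037


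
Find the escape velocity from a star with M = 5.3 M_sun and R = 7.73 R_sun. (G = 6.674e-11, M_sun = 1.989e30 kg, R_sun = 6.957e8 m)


M = 5.3 * 1.989e30 kg = 1.05417e+31 kg; R = 7.73 * 6.957e8 m = 5.377761e+09 m. v_esc = sqrt(2GM/R) = sqrt(2 * 6.674e-11 * 1.05417e+31 / 5.377761e+09) = 511520.0681

511520.0681 m/s


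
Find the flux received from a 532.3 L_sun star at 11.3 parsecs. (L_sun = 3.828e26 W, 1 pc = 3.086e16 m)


F = L / (4*pi*d^2) = 2.038e+29 / (4*pi*(3.487e+17)^2) = 1.333e-07

1.333e-07 W/m^2


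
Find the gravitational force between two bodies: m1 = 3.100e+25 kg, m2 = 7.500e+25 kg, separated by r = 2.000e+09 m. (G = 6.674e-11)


F = G*m1*m2/r^2 = 6.674e-11 * 3.100e+25 * 7.500e+25 / (2.000e+09)^2 = 6.674e-11 * 2.325e+51 / 4.000e+18 = 3.879e+22

3.879e+22 N


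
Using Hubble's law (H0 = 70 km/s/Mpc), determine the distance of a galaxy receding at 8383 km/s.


d = v / H0 = 8383 / 70 = 119.7571

119.7571 Mpc


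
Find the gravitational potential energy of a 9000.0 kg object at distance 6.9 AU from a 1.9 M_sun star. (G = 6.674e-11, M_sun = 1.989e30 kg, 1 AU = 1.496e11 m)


M = 1.9 * 1.989e30 kg = 3.7791e+30 kg; r = 6.9 AU * 1.496e11 m/AU = 1.03224e+12 m. U = -GM*m/r = -(6.674e-11 * 3.7791e+30 * 9000.0) / 1.03224e+12 = -2.199e+12

-2.199e+12 J


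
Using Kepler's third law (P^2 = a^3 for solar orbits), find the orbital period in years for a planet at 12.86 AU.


P = a^(3/2) = 12.86^1.5 = 46.117

46.117 years


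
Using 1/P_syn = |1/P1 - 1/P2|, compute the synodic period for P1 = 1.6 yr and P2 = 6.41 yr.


1/P_syn = |1/P1 - 1/P2| = |1/1.6 - 1/6.41| => P_syn = 2.1322

2.1322 years


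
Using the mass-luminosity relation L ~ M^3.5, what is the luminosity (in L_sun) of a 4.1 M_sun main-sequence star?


L/L_sun = (M/M_sun)^3.5 = 4.1^3.5 = 139.5544

139.5544 L_sun


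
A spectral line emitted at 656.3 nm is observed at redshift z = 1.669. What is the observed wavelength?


lam_obs = lam_emit * (1 + z) = 656.3 * (1 + 1.669) = 1751.6647

1751.6647 nm


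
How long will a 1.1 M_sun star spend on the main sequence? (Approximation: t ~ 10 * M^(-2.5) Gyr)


t = 10 * M^(-2.5) = 10 * 1.1^(-2.5) = 7.8799

7.8799 Gyr


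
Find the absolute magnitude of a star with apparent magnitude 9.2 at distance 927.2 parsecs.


M = m - 5*log10(d) + 5 = 9.2 - 5*log10(927.2) + 5 = -0.6359

-0.6359


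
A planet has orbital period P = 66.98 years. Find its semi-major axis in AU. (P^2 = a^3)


a = P^(2/3) = 66.98^(2/3) = 16.4929

16.4929 AU


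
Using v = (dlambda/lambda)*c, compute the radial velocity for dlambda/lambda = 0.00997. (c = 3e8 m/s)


v = (dlambda/lambda) * c = 0.00997 * 3e8 = 2.991e+06

2.991e+06 m/s


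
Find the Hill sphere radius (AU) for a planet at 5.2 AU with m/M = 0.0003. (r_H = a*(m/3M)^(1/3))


r_H = a * (m/3M)^(1/3) = 5.2 * (0.0003/3)^(1/3) = 0.2414

0.2414 AU


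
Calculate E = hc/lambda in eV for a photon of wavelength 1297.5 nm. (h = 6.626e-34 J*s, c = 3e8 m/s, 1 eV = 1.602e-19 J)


E = hc/lambda = 6.626e-34 * 3e8 / 1.298e-06 = 1.532e-19 J = 0.9563 eV

0.9563 eV


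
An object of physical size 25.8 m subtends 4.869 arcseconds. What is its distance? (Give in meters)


D = size / theta_rad, theta_rad = 4.869 * pi/(180*3600) = 2.361e-05, D = 1.093e+06

1.093e+06 m


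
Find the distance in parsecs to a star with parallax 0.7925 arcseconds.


d = 1/p = 1/0.7925 = 1.2618

1.2618 pc


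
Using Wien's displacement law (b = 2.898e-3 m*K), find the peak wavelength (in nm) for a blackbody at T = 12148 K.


lam_max = b / T = 2.898e-3 / 12148 = 2.386e-07 m = 238.5578 nm

238.5578 nm


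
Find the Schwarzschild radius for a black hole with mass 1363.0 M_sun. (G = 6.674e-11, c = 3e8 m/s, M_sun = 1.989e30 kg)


M = 1363.0 * 1.989e30 kg = 2.711007e+33 kg. rs = 2GM/c^2 = 2 * 6.674e-11 * 2.711007e+33 / (3e8)^2 = 4.021e+06

4.021e+06 m


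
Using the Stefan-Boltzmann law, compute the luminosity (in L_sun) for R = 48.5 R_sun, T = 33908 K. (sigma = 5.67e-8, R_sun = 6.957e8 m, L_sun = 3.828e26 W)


R = 48.5 * 6.957e8 m = 3.374145e+10 m. L = 4*pi*R^2*sigma*T^4 = 4*pi*(3.374145e+10)^2 * 5.67e-8 * 33908^4 = 1.072331601e+33 W. L/L_sun = 1.072331601e+33 / 3.828e26 = 2.801e+06

2.801e+06 L_sun


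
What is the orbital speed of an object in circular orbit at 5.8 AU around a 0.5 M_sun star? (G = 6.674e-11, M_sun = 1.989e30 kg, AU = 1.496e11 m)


v = sqrt(GM/r) = sqrt(6.674e-11 * 9.945e+29 / 8.677e+11) = 8746.1254

8746.1254 m/s


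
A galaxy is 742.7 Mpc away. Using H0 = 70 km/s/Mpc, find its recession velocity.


v = H0 * d = 70 * 742.7 = 51989.0

51989.0 km/s


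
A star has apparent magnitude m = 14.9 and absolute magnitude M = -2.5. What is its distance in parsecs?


d = 10^((m - M + 5)/5) = 10^((14.9 - -2.5 + 5)/5) = 30199.5172

30199.5172 pc


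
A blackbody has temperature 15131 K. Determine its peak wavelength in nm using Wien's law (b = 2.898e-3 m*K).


lam_max = b / T = 2.898e-3 / 15131 = 1.915e-07 m = 191.5273 nm

191.5273 nm


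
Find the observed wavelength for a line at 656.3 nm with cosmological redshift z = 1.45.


lam_obs = lam_emit * (1 + z) = 656.3 * (1 + 1.45) = 1607.935

1607.935 nm


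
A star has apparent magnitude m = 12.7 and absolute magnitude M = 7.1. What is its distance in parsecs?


d = 10^((m - M + 5)/5) = 10^((12.7 - 7.1 + 5)/5) = 131.8257

131.8257 pc


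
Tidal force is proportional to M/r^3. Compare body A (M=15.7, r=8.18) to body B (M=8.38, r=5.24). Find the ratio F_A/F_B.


Ratio = (M1/r1^3) / (M2/r2^3) = (15.7/8.18^3) / (8.38/5.24^3) = 0.4925

0.4925


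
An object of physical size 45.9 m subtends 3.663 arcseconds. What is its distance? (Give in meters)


D = size / theta_rad, theta_rad = 3.663 * pi/(180*3600) = 1.776e-05, D = 2.585e+06

2.585e+06 m


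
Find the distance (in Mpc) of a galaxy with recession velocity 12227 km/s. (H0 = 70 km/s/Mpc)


d = v / H0 = 12227 / 70 = 174.6714

174.6714 Mpc


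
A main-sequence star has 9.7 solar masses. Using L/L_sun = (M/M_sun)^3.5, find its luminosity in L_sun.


L/L_sun = (M/M_sun)^3.5 = 9.7^3.5 = 2842.5039

2842.5039 L_sun


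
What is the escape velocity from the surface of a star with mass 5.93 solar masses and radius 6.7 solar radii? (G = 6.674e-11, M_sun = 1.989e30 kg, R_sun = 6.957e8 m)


M = 5.93 * 1.989e30 kg = 1.179477e+31 kg; R = 6.7 * 6.957e8 m = 4.66119e+09 m. v_esc = sqrt(2GM/R) = sqrt(2 * 6.674e-11 * 1.179477e+31 / 4.66119e+09) = 581171.6678

581171.6678 m/s


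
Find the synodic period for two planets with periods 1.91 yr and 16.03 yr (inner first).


1/P_syn = |1/P1 - 1/P2| = |1/1.91 - 1/16.03| => P_syn = 2.1684

2.1684 years


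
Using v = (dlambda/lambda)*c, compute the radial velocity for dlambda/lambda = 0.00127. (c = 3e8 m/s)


v = (dlambda/lambda) * c = 0.00127 * 3e8 = 381000.0

381000.0 m/s


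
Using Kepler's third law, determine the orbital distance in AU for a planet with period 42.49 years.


a = P^(2/3) = 42.49^(2/3) = 12.1766

12.1766 AU


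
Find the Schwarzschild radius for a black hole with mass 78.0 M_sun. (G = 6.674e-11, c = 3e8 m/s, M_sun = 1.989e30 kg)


M = 78.0 * 1.989e30 kg = 1.55142e+32 kg. rs = 2GM/c^2 = 2 * 6.674e-11 * 1.55142e+32 / (3e8)^2 = 230092.824

230092.824 m


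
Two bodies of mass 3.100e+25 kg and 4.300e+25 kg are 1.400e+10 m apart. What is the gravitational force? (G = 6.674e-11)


F = G*m1*m2/r^2 = 6.674e-11 * 3.100e+25 * 4.300e+25 / (1.400e+10)^2 = 6.674e-11 * 1.333e+51 / 1.960e+20 = 4.539e+20

4.539e+20 N


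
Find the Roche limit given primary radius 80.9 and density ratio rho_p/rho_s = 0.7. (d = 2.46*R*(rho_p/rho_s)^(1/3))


d_Roche = 2.46 * 80.9 * 0.7^(1/3) = 176.7053

176.7053


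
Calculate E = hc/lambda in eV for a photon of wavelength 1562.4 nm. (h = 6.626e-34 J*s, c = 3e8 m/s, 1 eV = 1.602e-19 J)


E = hc/lambda = 6.626e-34 * 3e8 / 1.562e-06 = 1.272e-19 J = 0.7942 eV

0.7942 eV


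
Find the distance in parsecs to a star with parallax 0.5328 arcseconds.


d = 1/p = 1/0.5328 = 1.8769

1.8769 pc


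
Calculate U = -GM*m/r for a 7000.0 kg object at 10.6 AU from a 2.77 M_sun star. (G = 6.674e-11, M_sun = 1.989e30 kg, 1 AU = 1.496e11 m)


M = 2.77 * 1.989e30 kg = 5.50953e+30 kg; r = 10.6 AU * 1.496e11 m/AU = 1.58576e+12 m. U = -GM*m/r = -(6.674e-11 * 5.50953e+30 * 7000.0) / 1.58576e+12 = -1.623e+12

-1.623e+12 J


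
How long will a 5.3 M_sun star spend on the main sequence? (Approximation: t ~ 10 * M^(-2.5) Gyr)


t = 10 * M^(-2.5) = 10 * 5.3^(-2.5) = 0.1546

0.1546 Gyr


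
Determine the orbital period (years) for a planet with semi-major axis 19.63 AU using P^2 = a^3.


P = a^(3/2) = 19.63^1.5 = 86.9722

86.9722 years


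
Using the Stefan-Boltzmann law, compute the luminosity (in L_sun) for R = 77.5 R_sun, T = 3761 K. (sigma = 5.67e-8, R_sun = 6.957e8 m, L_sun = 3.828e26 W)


R = 77.5 * 6.957e8 m = 5.391675e+10 m. L = 4*pi*R^2*sigma*T^4 = 4*pi*(5.391675e+10)^2 * 5.67e-8 * 3761^4 = 4.14432369e+29 W. L/L_sun = 4.14432369e+29 / 3.828e26 = 1082.6342

1082.6342 L_sun


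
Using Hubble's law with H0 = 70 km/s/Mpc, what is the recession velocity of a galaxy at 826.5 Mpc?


v = H0 * d = 70 * 826.5 = 57855.0

57855.0 km/s


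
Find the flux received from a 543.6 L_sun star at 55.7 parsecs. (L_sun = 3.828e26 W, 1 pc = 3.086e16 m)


F = L / (4*pi*d^2) = 2.081e+29 / (4*pi*(1.719e+18)^2) = 5.605e-09

5.605e-09 W/m^2


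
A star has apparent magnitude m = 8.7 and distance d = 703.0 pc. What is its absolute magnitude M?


M = m - 5*log10(d) + 5 = 8.7 - 5*log10(703.0) + 5 = -0.5348

-0.5348


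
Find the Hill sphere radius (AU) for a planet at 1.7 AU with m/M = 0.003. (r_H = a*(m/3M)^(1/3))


r_H = a * (m/3M)^(1/3) = 1.7 * (0.003/3)^(1/3) = 0.17

0.17 AU


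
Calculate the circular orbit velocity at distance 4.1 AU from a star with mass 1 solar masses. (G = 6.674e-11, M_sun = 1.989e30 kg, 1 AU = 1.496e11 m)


v = sqrt(GM/r) = sqrt(6.674e-11 * 1.989e+30 / 6.134e+11) = 14711.3581

14711.3581 m/s


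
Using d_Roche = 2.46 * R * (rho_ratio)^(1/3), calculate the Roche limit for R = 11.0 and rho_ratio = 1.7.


d_Roche = 2.46 * 11.0 * 1.7^(1/3) = 32.2957

32.2957


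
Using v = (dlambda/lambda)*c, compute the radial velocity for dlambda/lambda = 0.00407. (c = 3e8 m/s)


v = (dlambda/lambda) * c = 0.00407 * 3e8 = 1.221e+06

1.221e+06 m/s


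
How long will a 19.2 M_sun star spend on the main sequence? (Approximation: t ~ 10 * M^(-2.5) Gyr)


t = 10 * M^(-2.5) = 10 * 19.2^(-2.5) = 0.0062

0.0062 Gyr


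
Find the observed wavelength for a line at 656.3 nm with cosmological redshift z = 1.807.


lam_obs = lam_emit * (1 + z) = 656.3 * (1 + 1.807) = 1842.2341

1842.2341 nm


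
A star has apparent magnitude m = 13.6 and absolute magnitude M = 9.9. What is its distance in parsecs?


d = 10^((m - M + 5)/5) = 10^((13.6 - 9.9 + 5)/5) = 54.9541

54.9541 pc


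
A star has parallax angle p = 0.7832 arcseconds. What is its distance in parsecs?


d = 1/p = 1/0.7832 = 1.2768

1.2768 pc


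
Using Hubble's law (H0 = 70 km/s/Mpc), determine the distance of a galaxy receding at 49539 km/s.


d = v / H0 = 49539 / 70 = 707.7

707.7 Mpc


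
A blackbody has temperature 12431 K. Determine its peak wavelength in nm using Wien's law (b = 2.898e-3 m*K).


lam_max = b / T = 2.898e-3 / 12431 = 2.331e-07 m = 233.1269 nm

233.1269 nm
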